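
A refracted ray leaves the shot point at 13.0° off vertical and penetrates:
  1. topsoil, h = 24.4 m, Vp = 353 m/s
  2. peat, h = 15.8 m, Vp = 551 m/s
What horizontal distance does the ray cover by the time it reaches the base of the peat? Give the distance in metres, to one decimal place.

Apply Snell's law at each interface; in layer i the horizontal offset is hᵢ·tan θᵢ.
Layer 1: θ = 13.00°; offset = 24.4·tan 13.00° = 5.633 m.
Layer 2: sin θ = 551·sin 13.0°/353 = 0.3511, θ = 20.56°; offset = 15.8·tan 20.56° = 5.925 m.
Summing the layer offsets gives 11.558 m.

11.6 m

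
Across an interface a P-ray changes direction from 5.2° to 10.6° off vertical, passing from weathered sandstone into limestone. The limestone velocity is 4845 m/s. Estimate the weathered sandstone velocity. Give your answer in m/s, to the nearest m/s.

2387 m/s

sin 5.2° = 0.0906; sin 10.6° = 0.1840.
V₁ = V₂·(sin θ₁/sin θ₂) = 4845·(0.0906/0.1840) = 2387.12 m/s.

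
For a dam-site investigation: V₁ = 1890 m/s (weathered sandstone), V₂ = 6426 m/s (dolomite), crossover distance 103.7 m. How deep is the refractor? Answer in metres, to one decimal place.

x_cross = 2h·√((V₂+V₁)/(V₂−V₁)) → h = x_cross / (2·√((V₂+V₁)/(V₂−V₁))).
√((V₂+V₁)/(V₂−V₁)) = √((6426+1890)/(6426−1890)) = 1.3540.
h = 103.7 / (2·1.3540) = 38.29 m.

38.3 m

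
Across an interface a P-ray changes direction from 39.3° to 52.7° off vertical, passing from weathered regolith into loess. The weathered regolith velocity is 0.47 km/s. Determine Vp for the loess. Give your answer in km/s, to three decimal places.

0.590 km/s

sin 39.3° = 0.6334; sin 52.7° = 0.7955.
V₂ = V₁·(sin θ₂/sin θ₁) = 0.47·(0.7955/0.6334) = 0.590 km/s.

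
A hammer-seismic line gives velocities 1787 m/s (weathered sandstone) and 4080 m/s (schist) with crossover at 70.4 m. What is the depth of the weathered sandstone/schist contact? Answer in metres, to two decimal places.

x_cross = 2h·√((V₂+V₁)/(V₂−V₁)) → h = x_cross / (2·√((V₂+V₁)/(V₂−V₁))).
√((V₂+V₁)/(V₂−V₁)) = √((4080+1787)/(4080−1787)) = 1.5996.
h = 70.4 / (2·1.5996) = 22.01 m.

22.01 m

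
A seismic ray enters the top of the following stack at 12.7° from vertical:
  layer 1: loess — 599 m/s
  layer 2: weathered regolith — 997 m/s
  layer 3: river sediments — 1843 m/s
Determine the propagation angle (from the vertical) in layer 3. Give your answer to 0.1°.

42.6°

Snell's law across each interface conserves sin θ / V, so sin θ_3 = V_3·sin θ₁/V₁.
sin θ_3 = 1843 × sin 12.7° / 599 = 0.6764.
θ_3 = 42.56° from the vertical.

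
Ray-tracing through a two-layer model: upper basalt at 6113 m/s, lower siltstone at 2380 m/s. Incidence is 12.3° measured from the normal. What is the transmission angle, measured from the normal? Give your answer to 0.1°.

4.8°

sin θ₁/V₁ = sin θ₂/V₂ ⇒ sin θ₂ = 2380·sin 12.3°/6113 = 2380·0.2130/6113 = 0.0829.
θ₂ = arcsin 0.0829 = 4.76° from the normal.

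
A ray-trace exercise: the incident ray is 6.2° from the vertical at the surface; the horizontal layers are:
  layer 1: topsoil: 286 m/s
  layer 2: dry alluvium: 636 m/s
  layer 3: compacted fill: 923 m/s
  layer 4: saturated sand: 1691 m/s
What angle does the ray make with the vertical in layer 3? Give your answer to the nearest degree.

Snell's law across each interface conserves sin θ / V, so sin θ_3 = V_3·sin θ₁/V₁.
sin θ_3 = 923 × sin 6.2° / 286 = 0.3485.
θ_3 = arcsin 0.3485 = 20.40°.

20°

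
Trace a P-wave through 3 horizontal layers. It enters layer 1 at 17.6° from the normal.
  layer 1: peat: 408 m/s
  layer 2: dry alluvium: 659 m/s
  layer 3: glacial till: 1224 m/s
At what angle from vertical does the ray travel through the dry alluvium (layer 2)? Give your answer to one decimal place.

Ray parameter p = sin 17.6° / 408 = 7.4110e-04 s/m.
sin θ_2 = p·V_2 = 7.4110e-04 × 659 = 0.4884.
θ_2 = 29.23° from the vertical.

29.2°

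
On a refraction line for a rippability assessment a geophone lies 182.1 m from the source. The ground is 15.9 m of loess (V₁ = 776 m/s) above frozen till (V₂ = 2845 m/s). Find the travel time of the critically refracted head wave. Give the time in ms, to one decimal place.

103.4 ms

θ_c = arcsin(V₁/V₂) = arcsin(776/2845) = 15.83°, cos θ_c = 0.9621.
Intercept time tᵢ = 2h cos θ_c / V₁ = 2·15.9·0.9621/776 = 0.03943 s.
t = x/V₂ + tᵢ = 182.1/2845 + 0.03943 = 0.10343 s.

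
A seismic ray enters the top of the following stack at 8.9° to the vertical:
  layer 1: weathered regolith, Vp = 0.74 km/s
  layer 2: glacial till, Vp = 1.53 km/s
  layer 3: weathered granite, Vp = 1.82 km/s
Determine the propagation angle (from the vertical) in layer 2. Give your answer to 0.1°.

Snell's law across each interface conserves sin θ / V, so sin θ_2 = V_2·sin θ₁/V₁.
sin θ_2 = 1.53 × sin 8.9° / 0.74 = 0.3199.
θ_2 = 18.66° from the vertical.

18.7°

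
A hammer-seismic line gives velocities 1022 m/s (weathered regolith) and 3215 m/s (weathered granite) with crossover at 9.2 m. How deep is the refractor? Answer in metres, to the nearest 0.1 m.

3.3 m

h = (x_cross/2)·√((V₂−V₁)/(V₂+V₁)).
(V₂−V₁)/(V₂+V₁) = (3215−1022)/(3215+1022) = 0.5176; √ = 0.7194.
h = (9.2/2)·0.7194 = 3.31 m.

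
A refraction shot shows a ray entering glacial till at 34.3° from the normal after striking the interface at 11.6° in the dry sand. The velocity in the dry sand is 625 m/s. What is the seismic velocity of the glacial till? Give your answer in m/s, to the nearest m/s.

sin 11.6° = 0.2011; sin 34.3° = 0.5635.
V₂ = V₁·(sin θ₂/sin θ₁) = 625·(0.5635/0.2011) = 1751.58 m/s.

1752 m/s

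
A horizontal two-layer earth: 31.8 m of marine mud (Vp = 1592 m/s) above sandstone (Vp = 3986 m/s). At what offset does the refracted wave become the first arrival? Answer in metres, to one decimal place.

97.1 m

θ_c = arcsin(1592/3986) = 23.54°, so cos θ_c = 0.9168 and tᵢ = 2h cos θ_c/V₁ = 0.0366 s.
At crossover x/V₁ = x/V₂ + tᵢ ⇒ x = tᵢ/(1/V₁ − 1/V₂) = 0.03663/(6.2814e-04 − 2.5088e-04) = 97.08 m.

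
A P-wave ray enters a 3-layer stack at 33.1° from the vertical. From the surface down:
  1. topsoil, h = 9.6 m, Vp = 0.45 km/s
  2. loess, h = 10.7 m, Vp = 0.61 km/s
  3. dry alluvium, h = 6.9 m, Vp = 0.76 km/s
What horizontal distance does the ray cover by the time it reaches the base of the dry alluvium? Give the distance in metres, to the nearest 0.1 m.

34.5 m

p = sin θ₁/V₁ = sin 33.1°/0.45 = 1.2136e+00 s/km is conserved through the stack.
Layer 1: θ = 33.10°; offset = 9.6·tan 33.10° = 6.258 m.
Layer 2: sin θ = p·0.61 = 0.7403 → θ = 47.75°; offset = 10.7·tan 47.75° = 11.782 m.
Layer 3: sin θ = p·0.76 = 0.9223 → θ = 67.27°; offset = 6.9·tan 67.27° = 16.467 m.
Total horizontal offset = 34.507 m.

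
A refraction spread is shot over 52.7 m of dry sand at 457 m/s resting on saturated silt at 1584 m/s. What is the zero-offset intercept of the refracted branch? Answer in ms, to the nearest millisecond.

221 ms

tᵢ = 2h·√(V₂²−V₁²)/(V₁V₂).
√(V₂²−V₁²) = √(1584²−457²) = 1516.6 m/s.
tᵢ = 2·52.7·1516.6/(457·1584) = 0.22083 s.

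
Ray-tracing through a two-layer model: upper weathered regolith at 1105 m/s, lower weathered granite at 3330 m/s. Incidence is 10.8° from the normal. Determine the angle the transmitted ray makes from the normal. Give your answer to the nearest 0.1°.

34.4°

sin θ₁/V₁ = sin θ₂/V₂ ⇒ sin θ₂ = 3330·sin 10.8°/1105 = 3330·0.1874/1105 = 0.5647.
θ₂ = arcsin 0.5647 = 34.38° from the normal.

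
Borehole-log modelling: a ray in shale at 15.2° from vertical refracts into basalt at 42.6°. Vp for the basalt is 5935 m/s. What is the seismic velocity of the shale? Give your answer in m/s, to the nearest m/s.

sin 15.2° = 0.2622; sin 42.6° = 0.6769.
V₁ = V₂·(sin θ₁/sin θ₂) = 5935·(0.2622/0.6769) = 2298.93 m/s.

2299 m/s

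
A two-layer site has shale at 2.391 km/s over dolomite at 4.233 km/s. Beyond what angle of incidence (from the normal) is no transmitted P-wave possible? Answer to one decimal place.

At critical incidence the refracted ray runs along the interface (θ₂ = 90°), so sin θ_c = V₁/V₂.
θ_c = arcsin(2.391/4.233) = arcsin 0.5648 = 34.39°.

34.4°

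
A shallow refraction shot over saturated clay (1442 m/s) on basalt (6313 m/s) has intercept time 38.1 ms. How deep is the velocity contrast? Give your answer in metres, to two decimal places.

28.22 m

h = tᵢ·V₁·V₂ / (2·√(V₂²−V₁²)).
√(V₂²−V₁²) = √(6313² − 1442²) = 6146.1 m/s.
h = 0.0381 s × 1442 × 6313 / (2 × 6146.1) = 28.22 m.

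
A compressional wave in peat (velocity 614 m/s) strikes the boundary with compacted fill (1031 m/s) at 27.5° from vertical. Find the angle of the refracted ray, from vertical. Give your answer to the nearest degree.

Snell's law: sin θ₂ = (V₂/V₁)·sin θ₁ = (1031/614)·sin 27.5° = 0.7753.
θ₂ = arcsin 0.7753 = 50.84° from the normal.

51°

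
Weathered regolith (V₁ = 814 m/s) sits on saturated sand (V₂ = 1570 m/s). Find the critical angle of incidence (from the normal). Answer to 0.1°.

31.2°

Critical incidence: sin θ_c = V₁/V₂ = 814/1570 = 0.5185.
θ_c = arcsin 0.5185 = 31.23°.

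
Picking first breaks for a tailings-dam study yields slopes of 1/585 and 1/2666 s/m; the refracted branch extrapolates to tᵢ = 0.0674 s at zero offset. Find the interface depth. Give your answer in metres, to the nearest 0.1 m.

θ_c = arcsin(585/2666) = 12.68°; cos θ_c = 0.9756.
tᵢ = 2h cos θ_c/V₁ ⇒ h = tᵢ·V₁/(2 cos θ_c) = 0.0674·585/(2·0.9756) = 20.21 m.

20.2 m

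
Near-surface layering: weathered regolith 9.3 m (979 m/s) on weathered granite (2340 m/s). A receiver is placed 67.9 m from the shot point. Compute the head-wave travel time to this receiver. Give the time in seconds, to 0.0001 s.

0.0463 s

t = x/V₂ + 2h·√(V₂²−V₁²)/(V₁V₂).
√(V₂²−V₁²) = √(2340²−979²) = 2125.4 m/s; delay term = 2·9.3·2125.4/(979·2340) = 0.01726 s.
t = 67.9/2340 + 0.01726 = 0.04627 s.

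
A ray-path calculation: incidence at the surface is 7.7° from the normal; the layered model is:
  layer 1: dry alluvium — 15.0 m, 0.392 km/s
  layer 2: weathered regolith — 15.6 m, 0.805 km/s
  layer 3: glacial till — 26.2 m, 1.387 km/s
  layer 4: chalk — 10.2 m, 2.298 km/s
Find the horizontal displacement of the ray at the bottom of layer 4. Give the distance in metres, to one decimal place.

Ray parameter p = sin 7.7° / 0.392 km/s = 3.4180e-01 s/km.
Layer 1: θ = 7.70°; offset = 15.0·tan 7.70° = 2.028 m.
Layer 2: sin θ = p·0.805 = 0.2752 → θ = 15.97°; offset = 15.6·tan 15.97° = 4.465 m.
Layer 3: sin θ = p·1.387 = 0.4741 → θ = 28.30°; offset = 26.2·tan 28.30° = 14.107 m.
Layer 4: sin θ = p·2.298 = 0.7855 → θ = 51.76°; offset = 10.2·tan 51.76° = 12.945 m.
Σ offsets = 33.544 m.

33.5 m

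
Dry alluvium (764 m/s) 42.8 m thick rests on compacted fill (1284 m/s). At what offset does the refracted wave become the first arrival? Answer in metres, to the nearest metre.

170 m

θ_c = arcsin(764/1284) = 36.51°, so cos θ_c = 0.8037 and tᵢ = 2h cos θ_c/V₁ = 0.0900 s.
At crossover x/V₁ = x/V₂ + tᵢ ⇒ x = tᵢ/(1/V₁ − 1/V₂) = 0.09005/(1.3089e-03 − 7.7882e-04) = 169.88 m.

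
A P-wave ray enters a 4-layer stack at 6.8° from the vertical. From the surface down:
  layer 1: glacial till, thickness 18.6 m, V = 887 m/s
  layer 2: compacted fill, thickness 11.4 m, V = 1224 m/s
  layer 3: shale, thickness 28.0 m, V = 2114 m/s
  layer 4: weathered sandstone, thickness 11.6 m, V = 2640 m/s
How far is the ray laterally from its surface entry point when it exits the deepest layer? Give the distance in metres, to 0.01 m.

16.71 m

Apply Snell's law at each interface; in layer i the horizontal offset is hᵢ·tan θᵢ.
Layer 1: θ = 6.80°; offset = 18.6·tan 6.80° = 2.2179 m.
Layer 2: sin θ = 1224·sin 6.8°/887 = 0.1634, θ = 9.40°; offset = 11.4·tan 9.40° = 1.8880 m.
Layer 3: sin θ = 2114·sin 6.8°/887 = 0.2822, θ = 16.39°; offset = 28.0·tan 16.39° = 8.2362 m.
Layer 4: sin θ = 2640·sin 6.8°/887 = 0.3524, θ = 20.63°; offset = 11.6·tan 20.63° = 4.3682 m.
Total horizontal offset = 16.7103 m.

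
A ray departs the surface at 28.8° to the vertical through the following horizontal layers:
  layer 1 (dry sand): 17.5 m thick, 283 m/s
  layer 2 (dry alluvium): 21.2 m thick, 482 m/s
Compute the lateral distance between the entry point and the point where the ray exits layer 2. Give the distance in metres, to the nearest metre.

Apply Snell's law at each interface; in layer i the horizontal offset is hᵢ·tan θᵢ.
Layer 1: θ = 28.80°; offset = 17.5·tan 28.80° = 9.621 m.
Layer 2: sin θ = 482·sin 28.8°/283 = 0.8205, θ = 55.14°; offset = 21.2·tan 55.14° = 30.430 m.
Σ offsets = 40.051 m.

40 m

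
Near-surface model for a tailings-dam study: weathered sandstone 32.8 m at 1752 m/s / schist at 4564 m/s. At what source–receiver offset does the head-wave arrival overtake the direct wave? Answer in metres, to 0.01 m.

θ_c = arcsin(1752/4564) = 22.57°, so cos θ_c = 0.9234 and tᵢ = 2h cos θ_c/V₁ = 0.0346 s.
At crossover x/V₁ = x/V₂ + tᵢ ⇒ x = tᵢ/(1/V₁ − 1/V₂) = 0.03457/(5.7078e-04 − 2.1911e-04) = 98.31 m.

98.31 m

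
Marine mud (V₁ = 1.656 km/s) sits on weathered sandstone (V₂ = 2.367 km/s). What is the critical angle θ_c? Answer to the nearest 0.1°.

Critical incidence: sin θ_c = V₁/V₂ = 1.656/2.367 = 0.6996.
θ_c = arcsin 0.6996 = 44.40°.

44.4°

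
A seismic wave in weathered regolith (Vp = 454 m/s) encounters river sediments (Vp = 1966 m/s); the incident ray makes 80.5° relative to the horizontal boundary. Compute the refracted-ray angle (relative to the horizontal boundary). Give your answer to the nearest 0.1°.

Convert to the normal: θ₁ = 90° − 80.5° = 9.5°.
Snell's law: sin θ₂ = (V₂/V₁)·sin θ₁ = (1966/454)·sin 9.5° = 0.7147.
θ₂ = sin⁻¹(0.7147) = 45.62° (from vertical).
From the interface: 90° − 45.62° = 44.38°.

44.4°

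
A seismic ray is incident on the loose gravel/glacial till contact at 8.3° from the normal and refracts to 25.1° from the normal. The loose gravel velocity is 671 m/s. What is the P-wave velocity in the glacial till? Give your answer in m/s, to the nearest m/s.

1972 m/s

sin 8.3° = 0.1444; sin 25.1° = 0.4242.
V₂ = V₁·(sin θ₂/sin θ₁) = 671·(0.4242/0.1444) = 1971.77 m/s.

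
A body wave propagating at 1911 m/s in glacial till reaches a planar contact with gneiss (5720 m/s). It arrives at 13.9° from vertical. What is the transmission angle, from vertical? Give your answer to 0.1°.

Snell's law: sin θ₂ = (V₂/V₁)·sin θ₁ = (5720/1911)·sin 13.9° = 0.7190.
θ₂ = arcsin 0.7190 = 45.98° from the normal.

46.0°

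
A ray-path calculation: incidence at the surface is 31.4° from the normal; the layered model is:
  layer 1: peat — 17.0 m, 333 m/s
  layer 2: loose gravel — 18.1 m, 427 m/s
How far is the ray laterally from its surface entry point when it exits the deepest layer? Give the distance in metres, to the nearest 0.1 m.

Apply Snell's law at each interface; in layer i the horizontal offset is hᵢ·tan θᵢ.
Layer 1: θ = 31.40°; offset = 17.0·tan 31.40° = 10.377 m.
Layer 2: sin θ = 427·sin 31.4°/333 = 0.6681, θ = 41.92°; offset = 18.1·tan 41.92° = 16.251 m.
Total horizontal offset = 26.628 m.

26.6 m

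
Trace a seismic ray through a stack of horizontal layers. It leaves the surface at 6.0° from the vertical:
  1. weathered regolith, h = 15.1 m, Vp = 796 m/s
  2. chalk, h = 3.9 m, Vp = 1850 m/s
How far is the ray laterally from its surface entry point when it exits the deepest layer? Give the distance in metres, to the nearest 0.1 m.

2.6 m

Apply Snell's law at each interface; in layer i the horizontal offset is hᵢ·tan θᵢ.
Layer 1: θ = 6.00°; offset = 15.1·tan 6.00° = 1.587 m.
Layer 2: sin θ = 1850·sin 6.0°/796 = 0.2429, θ = 14.06°; offset = 3.9·tan 14.06° = 0.977 m.
Total horizontal offset = 2.564 m.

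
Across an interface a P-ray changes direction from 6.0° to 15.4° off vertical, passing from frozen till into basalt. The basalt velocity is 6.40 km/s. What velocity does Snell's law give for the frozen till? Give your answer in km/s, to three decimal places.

2.519 km/s

Snell's law: sin 6.0°/V₁ = sin 15.4°/V₂.
V₁ = V₂·sin 6.0°/sin 15.4° = 6.40 × 0.3936 = 2.519 km/s.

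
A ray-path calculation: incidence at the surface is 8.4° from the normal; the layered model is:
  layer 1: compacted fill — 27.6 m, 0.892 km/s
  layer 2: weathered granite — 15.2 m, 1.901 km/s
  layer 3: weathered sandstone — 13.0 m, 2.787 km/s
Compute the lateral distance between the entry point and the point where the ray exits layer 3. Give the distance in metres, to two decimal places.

Apply Snell's law at each interface; in layer i the horizontal offset is hᵢ·tan θᵢ.
Layer 1: θ = 8.40°; offset = 27.6·tan 8.40° = 4.0756 m.
Layer 2: sin θ = 1.901·sin 8.4°/0.892 = 0.3113, θ = 18.14°; offset = 15.2·tan 18.14° = 4.9796 m.
Layer 3: sin θ = 2.787·sin 8.4°/0.892 = 0.4564, θ = 27.16°; offset = 13.0·tan 27.16° = 6.6687 m.
Σ offsets = 15.7240 m.

15.72 m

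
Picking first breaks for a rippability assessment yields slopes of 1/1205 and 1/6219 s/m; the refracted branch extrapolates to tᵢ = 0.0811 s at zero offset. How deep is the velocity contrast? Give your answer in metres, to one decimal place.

θ_c = arcsin(1205/6219) = 11.17°; cos θ_c = 0.9810.
tᵢ = 2h cos θ_c/V₁ ⇒ h = tᵢ·V₁/(2 cos θ_c) = 0.0811·1205/(2·0.9810) = 49.81 m.

49.8 m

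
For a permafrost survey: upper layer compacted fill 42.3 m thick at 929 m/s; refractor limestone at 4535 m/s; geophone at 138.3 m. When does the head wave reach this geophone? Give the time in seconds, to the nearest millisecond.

t = x/V₂ + 2h·√(V₂²−V₁²)/(V₁V₂).
√(V₂²−V₁²) = √(4535²−929²) = 4438.8 m/s; delay term = 2·42.3·4438.8/(929·4535) = 0.08913 s.
t = 138.3/4535 + 0.08913 = 0.11963 s.

0.120 s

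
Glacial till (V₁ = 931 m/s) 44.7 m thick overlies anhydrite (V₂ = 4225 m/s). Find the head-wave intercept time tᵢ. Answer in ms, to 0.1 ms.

93.7 ms

tᵢ = 2h·√(V₂²−V₁²)/(V₁V₂).
√(V₂²−V₁²) = √(4225²−931²) = 4121.1 m/s.
tᵢ = 2·44.7·4121.1/(931·4225) = 0.09367 s.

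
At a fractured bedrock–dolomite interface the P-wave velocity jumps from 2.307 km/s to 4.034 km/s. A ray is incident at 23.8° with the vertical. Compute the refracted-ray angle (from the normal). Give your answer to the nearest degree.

Snell's law: sin θ₂ = (V₂/V₁)·sin θ₁ = (4.034/2.307)·sin 23.8° = 0.7056.
θ₂ = sin⁻¹(0.7056) = 44.88° (from vertical).

45°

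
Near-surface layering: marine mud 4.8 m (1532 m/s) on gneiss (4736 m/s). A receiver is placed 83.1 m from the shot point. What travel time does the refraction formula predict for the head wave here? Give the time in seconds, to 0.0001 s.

0.0235 s

θ_c = arcsin(V₁/V₂) = arcsin(1532/4736) = 18.87°, cos θ_c = 0.9462.
Intercept time tᵢ = 2h cos θ_c / V₁ = 2·4.8·0.9462/1532 = 0.00593 s.
t = x/V₂ + tᵢ = 83.1/4736 + 0.00593 = 0.02348 s.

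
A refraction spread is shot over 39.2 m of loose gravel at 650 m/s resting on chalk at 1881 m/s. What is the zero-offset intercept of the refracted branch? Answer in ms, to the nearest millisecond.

θ_c = arcsin(V₁/V₂) = arcsin(650/1881) = 20.22°; cos θ_c = 0.9384.
tᵢ = 2h·cos θ_c / V₁ = 2·39.2·0.9384 / 650 = 0.11319 s.

113 ms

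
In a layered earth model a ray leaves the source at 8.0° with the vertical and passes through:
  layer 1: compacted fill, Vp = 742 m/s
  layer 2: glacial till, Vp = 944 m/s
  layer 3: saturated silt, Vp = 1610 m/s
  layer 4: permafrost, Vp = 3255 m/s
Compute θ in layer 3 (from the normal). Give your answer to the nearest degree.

Snell's law across each interface conserves sin θ / V, so sin θ_3 = V_3·sin θ₁/V₁.
sin θ_3 = 1610 × sin 8.0° / 742 = 0.3020.
θ_3 = arcsin 0.3020 = 17.58°.

18°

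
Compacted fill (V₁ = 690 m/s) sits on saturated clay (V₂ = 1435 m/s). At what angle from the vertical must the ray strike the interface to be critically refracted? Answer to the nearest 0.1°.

Critical incidence: sin θ_c = V₁/V₂ = 690/1435 = 0.4808.
θ_c = arcsin 0.4808 = 28.74°.

28.7°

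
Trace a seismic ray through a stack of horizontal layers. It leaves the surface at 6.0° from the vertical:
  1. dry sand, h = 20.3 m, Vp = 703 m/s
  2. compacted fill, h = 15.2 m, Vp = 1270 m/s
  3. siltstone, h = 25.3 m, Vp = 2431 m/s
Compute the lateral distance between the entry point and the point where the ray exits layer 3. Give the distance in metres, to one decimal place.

14.9 m

Apply Snell's law at each interface; in layer i the horizontal offset is hᵢ·tan θᵢ.
Layer 1: θ = 6.00°; offset = 20.3·tan 6.00° = 2.134 m.
Layer 2: sin θ = 1270·sin 6.0°/703 = 0.1888, θ = 10.88°; offset = 15.2·tan 10.88° = 2.923 m.
Layer 3: sin θ = 2431·sin 6.0°/703 = 0.3615, θ = 21.19°; offset = 25.3·tan 21.19° = 9.808 m.
Σ offsets = 14.865 m.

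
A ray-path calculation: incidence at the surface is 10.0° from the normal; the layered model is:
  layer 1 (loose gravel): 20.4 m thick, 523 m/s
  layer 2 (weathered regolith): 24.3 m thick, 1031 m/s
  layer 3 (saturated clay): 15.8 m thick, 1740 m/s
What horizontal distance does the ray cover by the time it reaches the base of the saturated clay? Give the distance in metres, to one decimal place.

Ray parameter p = sin 10.0° / 523 m/s = 3.3202e-04 s/m.
Layer 1: θ = 10.00°; offset = 20.4·tan 10.00° = 3.597 m.
Layer 2: sin θ = p·1031 = 0.3423 → θ = 20.02°; offset = 24.3·tan 20.02° = 8.853 m.
Layer 3: sin θ = p·1740 = 0.5777 → θ = 35.29°; offset = 15.8·tan 35.29° = 11.183 m.
Total horizontal offset = 23.633 m.

23.6 m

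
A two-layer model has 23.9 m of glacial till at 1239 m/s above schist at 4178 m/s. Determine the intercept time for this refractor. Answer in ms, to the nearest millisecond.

37 ms

tᵢ = 2h·√(V₂²−V₁²)/(V₁V₂).
√(V₂²−V₁²) = √(4178²−1239²) = 3990.1 m/s.
tᵢ = 2·23.9·3990.1/(1239·4178) = 0.03684 s.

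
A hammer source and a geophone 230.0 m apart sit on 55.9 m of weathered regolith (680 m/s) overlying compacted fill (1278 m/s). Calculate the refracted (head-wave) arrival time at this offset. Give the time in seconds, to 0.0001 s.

θ_c = arcsin(V₁/V₂) = arcsin(680/1278) = 32.15°, cos θ_c = 0.8467.
Intercept time tᵢ = 2h cos θ_c / V₁ = 2·55.9·0.8467/680 = 0.13921 s.
t = x/V₂ + tᵢ = 230.0/1278 + 0.13921 = 0.31918 s.

0.3192 s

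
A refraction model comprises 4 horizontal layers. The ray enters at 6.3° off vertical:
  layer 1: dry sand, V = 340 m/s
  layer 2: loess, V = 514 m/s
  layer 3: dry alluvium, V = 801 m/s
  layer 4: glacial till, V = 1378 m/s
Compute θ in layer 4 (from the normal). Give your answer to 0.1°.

Ray parameter p = sin 6.3° / 340 = 3.2275e-04 s/m.
sin θ_4 = p·V_4 = 3.2275e-04 × 1378 = 0.4447.
θ_4 = arcsin 0.4447 = 26.41°.

26.4°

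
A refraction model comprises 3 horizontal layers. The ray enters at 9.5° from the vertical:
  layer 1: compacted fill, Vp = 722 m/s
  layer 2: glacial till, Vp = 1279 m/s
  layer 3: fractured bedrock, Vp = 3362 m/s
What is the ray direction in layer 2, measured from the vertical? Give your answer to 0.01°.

Snell's law across each interface conserves sin θ / V, so sin θ_2 = V_2·sin θ₁/V₁.
sin θ_2 = 1279 × sin 9.5° / 722 = 0.2924.
θ_2 = arcsin 0.2924 = 17.00°.

17.00°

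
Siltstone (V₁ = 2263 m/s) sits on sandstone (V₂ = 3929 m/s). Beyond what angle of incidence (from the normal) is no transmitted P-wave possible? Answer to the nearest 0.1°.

35.2°

At critical incidence the refracted ray runs along the interface (θ₂ = 90°), so sin θ_c = V₁/V₂.
θ_c = arcsin(2263/3929) = arcsin 0.5760 = 35.17°.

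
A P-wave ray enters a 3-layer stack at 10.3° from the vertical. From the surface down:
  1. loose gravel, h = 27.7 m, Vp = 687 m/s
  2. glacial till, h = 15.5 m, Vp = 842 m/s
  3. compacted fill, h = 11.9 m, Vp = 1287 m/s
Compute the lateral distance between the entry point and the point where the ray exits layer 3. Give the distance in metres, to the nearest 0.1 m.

p = sin θ₁/V₁ = sin 10.3°/687 = 2.6027e-04 s/m is conserved through the stack.
Layer 1: θ = 10.30°; offset = 27.7·tan 10.30° = 5.034 m.
Layer 2: sin θ = p·842 = 0.2191 → θ = 12.66°; offset = 15.5·tan 12.66° = 3.481 m.
Layer 3: sin θ = p·1287 = 0.3350 → θ = 19.57°; offset = 11.9·tan 19.57° = 4.230 m.
Total horizontal offset = 12.746 m.

12.7 m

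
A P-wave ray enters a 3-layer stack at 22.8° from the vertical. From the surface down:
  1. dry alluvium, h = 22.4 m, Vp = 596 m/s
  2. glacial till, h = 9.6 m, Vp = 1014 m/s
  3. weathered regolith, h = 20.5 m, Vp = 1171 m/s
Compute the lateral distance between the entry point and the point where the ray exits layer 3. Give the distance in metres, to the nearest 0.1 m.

Apply Snell's law at each interface; in layer i the horizontal offset is hᵢ·tan θᵢ.
Layer 1: θ = 22.80°; offset = 22.4·tan 22.80° = 9.416 m.
Layer 2: sin θ = 1014·sin 22.8°/596 = 0.6593, θ = 41.25°; offset = 9.6·tan 41.25° = 8.418 m.
Layer 3: sin θ = 1171·sin 22.8°/596 = 0.7614, θ = 49.59°; offset = 20.5·tan 49.59° = 24.075 m.
Total horizontal offset = 41.909 m.

41.9 m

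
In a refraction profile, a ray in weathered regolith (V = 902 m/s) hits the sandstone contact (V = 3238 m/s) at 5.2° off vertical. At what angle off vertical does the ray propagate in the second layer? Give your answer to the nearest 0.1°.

19.0°

sin θ₁/V₁ = sin θ₂/V₂ ⇒ sin θ₂ = 3238·sin 5.2°/902 = 3238·0.0906/902 = 0.3254.
θ₂ = sin⁻¹(0.3254) = 18.99° (from vertical).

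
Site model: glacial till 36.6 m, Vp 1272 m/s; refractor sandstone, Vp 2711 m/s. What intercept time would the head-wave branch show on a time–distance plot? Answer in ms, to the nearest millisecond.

51 ms

θ_c = arcsin(V₁/V₂) = arcsin(1272/2711) = 27.98°; cos θ_c = 0.8831.
tᵢ = 2h·cos θ_c / V₁ = 2·36.6·0.8831 / 1272 = 0.05082 s.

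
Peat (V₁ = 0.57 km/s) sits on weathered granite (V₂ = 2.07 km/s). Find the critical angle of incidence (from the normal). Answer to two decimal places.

15.98°

Critical incidence: sin θ_c = V₁/V₂ = 0.57/2.07 = 0.2754.
θ_c = arcsin 0.2754 = 15.98°.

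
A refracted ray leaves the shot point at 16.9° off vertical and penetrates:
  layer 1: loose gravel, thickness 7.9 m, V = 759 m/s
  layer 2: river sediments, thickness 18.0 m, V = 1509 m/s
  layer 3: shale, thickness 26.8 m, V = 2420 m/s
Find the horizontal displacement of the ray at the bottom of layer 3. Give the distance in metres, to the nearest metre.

p = sin θ₁/V₁ = sin 16.9°/759 = 3.8301e-04 s/m is conserved through the stack.
Layer 1: θ = 16.90°; offset = 7.9·tan 16.90° = 2.400 m.
Layer 2: sin θ = p·1509 = 0.5780 → θ = 35.31°; offset = 18.0·tan 35.31° = 12.748 m.
Layer 3: sin θ = p·2420 = 0.9269 → θ = 67.95°; offset = 26.8·tan 67.95° = 66.176 m.
Total horizontal offset = 81.324 m.

81 m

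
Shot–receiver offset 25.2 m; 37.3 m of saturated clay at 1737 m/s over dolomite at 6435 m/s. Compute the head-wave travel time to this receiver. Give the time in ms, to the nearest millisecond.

45 ms

t = x/V₂ + 2h·√(V₂²−V₁²)/(V₁V₂).
√(V₂²−V₁²) = √(6435²−1737²) = 6196.1 m/s; delay term = 2·37.3·6196.1/(1737·6435) = 0.04135 s.
t = 25.2/6435 + 0.04135 = 0.04527 s.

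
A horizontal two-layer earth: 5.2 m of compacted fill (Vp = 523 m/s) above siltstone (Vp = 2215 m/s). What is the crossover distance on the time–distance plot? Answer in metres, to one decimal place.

13.2 m

x_cross = 2h·√((V₂+V₁)/(V₂−V₁)).
(V₂+V₁)/(V₂−V₁) = (2215+523)/(2215−523) = 1.6182; √ = 1.2721.
x_cross = 2·5.2·1.2721 = 13.23 m.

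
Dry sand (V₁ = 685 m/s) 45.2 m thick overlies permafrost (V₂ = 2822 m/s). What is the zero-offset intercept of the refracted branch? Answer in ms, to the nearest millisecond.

128 ms

tᵢ = 2h·√(V₂²−V₁²)/(V₁V₂).
√(V₂²−V₁²) = √(2822²−685²) = 2737.6 m/s.
tᵢ = 2·45.2·2737.6/(685·2822) = 0.12802 s.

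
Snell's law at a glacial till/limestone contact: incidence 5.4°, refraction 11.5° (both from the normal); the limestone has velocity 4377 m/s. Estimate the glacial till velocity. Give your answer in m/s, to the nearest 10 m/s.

Snell's law: sin 5.4°/V₁ = sin 11.5°/V₂.
V₁ = V₂·sin 5.4°/sin 11.5° = 4377 × 0.4720 = 2066.09 m/s.

2070 m/s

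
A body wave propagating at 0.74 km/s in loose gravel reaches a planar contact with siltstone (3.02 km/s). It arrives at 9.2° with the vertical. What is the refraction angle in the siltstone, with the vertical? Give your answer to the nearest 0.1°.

40.7°

Snell's law: sin θ₂ = (V₂/V₁)·sin θ₁ = (3.02/0.74)·sin 9.2° = 0.6525.
θ₂ = arcsin 0.6525 = 40.73° from the normal.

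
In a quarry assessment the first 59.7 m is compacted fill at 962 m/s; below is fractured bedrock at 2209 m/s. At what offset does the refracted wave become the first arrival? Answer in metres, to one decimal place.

x_cross = 2h·√((V₂+V₁)/(V₂−V₁)).
(V₂+V₁)/(V₂−V₁) = (2209+962)/(2209−962) = 2.5429; √ = 1.5946.
x_cross = 2·59.7·1.5946 = 190.40 m.

190.4 m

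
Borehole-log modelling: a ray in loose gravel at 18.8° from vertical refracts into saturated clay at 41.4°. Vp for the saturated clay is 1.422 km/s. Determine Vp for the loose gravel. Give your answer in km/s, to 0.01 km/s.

sin 18.8° = 0.3223; sin 41.4° = 0.6613.
V₁ = V₂·(sin θ₁/sin θ₂) = 1.422·(0.3223/0.6613) = 0.69 km/s.

0.69 km/s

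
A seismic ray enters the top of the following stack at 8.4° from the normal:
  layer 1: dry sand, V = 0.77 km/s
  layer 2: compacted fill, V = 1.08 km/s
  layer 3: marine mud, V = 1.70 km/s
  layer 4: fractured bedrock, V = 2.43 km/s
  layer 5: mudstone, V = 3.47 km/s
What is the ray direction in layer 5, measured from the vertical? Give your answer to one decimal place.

Ray parameter p = sin 8.4° / 0.77 = 1.8972e-01 s/km.
sin θ_5 = p·V_5 = 1.8972e-01 × 3.47 = 0.6583.
θ_5 = arcsin 0.6583 = 41.17°.

41.2°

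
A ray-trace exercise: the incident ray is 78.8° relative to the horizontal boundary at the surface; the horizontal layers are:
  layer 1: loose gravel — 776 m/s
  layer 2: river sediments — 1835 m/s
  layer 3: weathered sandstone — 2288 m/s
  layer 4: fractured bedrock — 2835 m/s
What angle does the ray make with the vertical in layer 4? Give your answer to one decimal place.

From the normal: θ₁ = 90° − 78.8° = 11.2°.
Ray parameter p = sin 11.2° / 776 = 2.5030e-04 s/m.
sin θ_4 = p·V_4 = 2.5030e-04 × 2835 = 0.7096.
θ_4 = 45.20° from the vertical.

45.2°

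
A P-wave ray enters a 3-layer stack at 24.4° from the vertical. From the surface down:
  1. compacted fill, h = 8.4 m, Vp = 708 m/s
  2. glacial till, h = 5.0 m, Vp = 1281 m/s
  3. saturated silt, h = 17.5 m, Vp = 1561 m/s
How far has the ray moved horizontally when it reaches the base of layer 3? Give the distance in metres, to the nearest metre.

48 m

p = sin θ₁/V₁ = sin 24.4°/708 = 5.8348e-04 s/m is conserved through the stack.
Layer 1: θ = 24.40°; offset = 8.4·tan 24.40° = 3.810 m.
Layer 2: sin θ = p·1281 = 0.7474 → θ = 48.37°; offset = 5.0·tan 48.37° = 5.626 m.
Layer 3: sin θ = p·1561 = 0.9108 → θ = 65.62°; offset = 17.5·tan 65.62° = 38.611 m.
Σ offsets = 48.047 m.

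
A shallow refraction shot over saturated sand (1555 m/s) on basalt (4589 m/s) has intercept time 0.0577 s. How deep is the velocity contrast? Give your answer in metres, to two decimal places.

θ_c = arcsin(1555/4589) = 19.81°; cos θ_c = 0.9408.
tᵢ = 2h cos θ_c/V₁ ⇒ h = tᵢ·V₁/(2 cos θ_c) = 0.0577·1555/(2·0.9408) = 47.68 m.

47.68 m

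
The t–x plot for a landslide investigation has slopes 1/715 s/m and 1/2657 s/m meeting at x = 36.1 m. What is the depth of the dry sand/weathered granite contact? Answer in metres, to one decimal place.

13.7 m

h = (x_cross/2)·√((V₂−V₁)/(V₂+V₁)).
(V₂−V₁)/(V₂+V₁) = (2657−715)/(2657+715) = 0.5759; √ = 0.7589.
h = (36.1/2)·0.7589 = 13.70 m.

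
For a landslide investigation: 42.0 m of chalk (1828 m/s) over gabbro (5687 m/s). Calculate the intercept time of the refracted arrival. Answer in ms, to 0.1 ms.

43.5 ms

θ_c = arcsin(V₁/V₂) = arcsin(1828/5687) = 18.75°; cos θ_c = 0.9469.
tᵢ = 2h·cos θ_c / V₁ = 2·42.0·0.9469 / 1828 = 0.04351 s.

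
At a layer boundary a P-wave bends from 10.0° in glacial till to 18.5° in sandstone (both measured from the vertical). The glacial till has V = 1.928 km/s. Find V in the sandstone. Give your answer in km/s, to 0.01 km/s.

Snell's law: sin 10.0°/V₁ = sin 18.5°/V₂.
V₂ = V₁·sin 18.5°/sin 10.0° = 1.928 × 1.8273 = 3.52 km/s.

3.52 km/s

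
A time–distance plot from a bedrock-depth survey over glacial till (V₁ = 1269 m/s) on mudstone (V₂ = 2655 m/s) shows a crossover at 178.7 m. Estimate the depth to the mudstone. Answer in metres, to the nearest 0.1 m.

53.1 m

h = (x_cross/2)·√((V₂−V₁)/(V₂+V₁)).
(V₂−V₁)/(V₂+V₁) = (2655−1269)/(2655+1269) = 0.3532; √ = 0.5943.
h = (178.7/2)·0.5943 = 53.10 m.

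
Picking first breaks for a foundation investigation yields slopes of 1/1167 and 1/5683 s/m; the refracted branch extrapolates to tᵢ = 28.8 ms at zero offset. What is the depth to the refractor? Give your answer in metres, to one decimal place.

θ_c = arcsin(1167/5683) = 11.85°; cos θ_c = 0.9787.
tᵢ = 2h cos θ_c/V₁ ⇒ h = tᵢ·V₁/(2 cos θ_c) = 0.0288·1167/(2·0.9787) = 17.17 m.

17.2 m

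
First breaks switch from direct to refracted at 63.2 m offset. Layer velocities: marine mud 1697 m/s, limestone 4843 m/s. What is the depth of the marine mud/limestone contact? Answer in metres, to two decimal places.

21.92 m

x_cross = 2h·√((V₂+V₁)/(V₂−V₁)) → h = x_cross / (2·√((V₂+V₁)/(V₂−V₁))).
√((V₂+V₁)/(V₂−V₁)) = √((4843+1697)/(4843−1697)) = 1.4418.
h = 63.2 / (2·1.4418) = 21.92 m.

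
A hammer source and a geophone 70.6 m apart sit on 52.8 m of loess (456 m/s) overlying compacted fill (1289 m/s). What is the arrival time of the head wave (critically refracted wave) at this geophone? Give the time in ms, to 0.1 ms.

271.4 ms

θ_c = arcsin(V₁/V₂) = arcsin(456/1289) = 20.72°, cos θ_c = 0.9353.
Intercept time tᵢ = 2h cos θ_c / V₁ = 2·52.8·0.9353/456 = 0.21660 s.
t = x/V₂ + tᵢ = 70.6/1289 + 0.21660 = 0.27138 s.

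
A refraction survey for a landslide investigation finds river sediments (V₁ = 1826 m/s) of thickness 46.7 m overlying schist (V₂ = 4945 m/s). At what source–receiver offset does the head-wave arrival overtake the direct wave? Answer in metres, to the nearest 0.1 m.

θ_c = arcsin(1826/4945) = 21.67°, so cos θ_c = 0.9293 and tᵢ = 2h cos θ_c/V₁ = 0.0475 s.
At crossover x/V₁ = x/V₂ + tᵢ ⇒ x = tᵢ/(1/V₁ − 1/V₂) = 0.04754/(5.4765e-04 − 2.0222e-04) = 137.61 m.

137.6 m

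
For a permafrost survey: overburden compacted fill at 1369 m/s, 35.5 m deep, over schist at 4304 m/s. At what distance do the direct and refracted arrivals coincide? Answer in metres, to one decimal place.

x_cross = 2h·√((V₂+V₁)/(V₂−V₁)).
(V₂+V₁)/(V₂−V₁) = (4304+1369)/(4304−1369) = 1.9329; √ = 1.3903.
x_cross = 2·35.5·1.3903 = 98.71 m.

98.7 m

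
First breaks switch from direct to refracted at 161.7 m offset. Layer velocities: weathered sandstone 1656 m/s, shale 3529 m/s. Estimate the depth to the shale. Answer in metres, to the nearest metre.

x_cross = 2h·√((V₂+V₁)/(V₂−V₁)) → h = x_cross / (2·√((V₂+V₁)/(V₂−V₁))).
√((V₂+V₁)/(V₂−V₁)) = √((3529+1656)/(3529−1656)) = 1.6638.
h = 161.7 / (2·1.6638) = 48.59 m.

49 m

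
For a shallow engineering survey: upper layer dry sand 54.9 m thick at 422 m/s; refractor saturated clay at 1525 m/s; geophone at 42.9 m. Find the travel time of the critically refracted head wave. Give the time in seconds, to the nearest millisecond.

θ_c = arcsin(V₁/V₂) = arcsin(422/1525) = 16.06°, cos θ_c = 0.9610.
Intercept time tᵢ = 2h cos θ_c / V₁ = 2·54.9·0.9610/422 = 0.25003 s.
t = x/V₂ + tᵢ = 42.9/1525 + 0.25003 = 0.27816 s.

0.278 s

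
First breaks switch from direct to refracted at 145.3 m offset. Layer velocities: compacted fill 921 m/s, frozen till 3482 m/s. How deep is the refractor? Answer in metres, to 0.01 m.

h = (x_cross/2)·√((V₂−V₁)/(V₂+V₁)).
(V₂−V₁)/(V₂+V₁) = (3482−921)/(3482+921) = 0.5816; √ = 0.7627.
h = (145.3/2)·0.7627 = 55.41 m.

55.41 m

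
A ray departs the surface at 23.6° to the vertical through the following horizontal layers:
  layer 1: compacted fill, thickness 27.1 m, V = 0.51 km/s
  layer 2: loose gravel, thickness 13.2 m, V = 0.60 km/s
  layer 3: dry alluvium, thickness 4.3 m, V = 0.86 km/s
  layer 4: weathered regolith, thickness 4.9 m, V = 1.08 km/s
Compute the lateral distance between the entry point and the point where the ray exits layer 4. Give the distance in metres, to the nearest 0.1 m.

p = sin θ₁/V₁ = sin 23.6°/0.51 = 7.8500e-01 s/km is conserved through the stack.
Layer 1: θ = 23.60°; offset = 27.1·tan 23.60° = 11.840 m.
Layer 2: sin θ = p·0.60 = 0.4710 → θ = 28.10°; offset = 13.2·tan 28.10° = 7.048 m.
Layer 3: sin θ = p·0.86 = 0.6751 → θ = 42.46°; offset = 4.3·tan 42.46° = 3.935 m.
Layer 4: sin θ = p·1.08 = 0.8478 → θ = 57.97°; offset = 4.9·tan 57.97° = 7.833 m.
Σ offsets = 30.656 m.

30.7 m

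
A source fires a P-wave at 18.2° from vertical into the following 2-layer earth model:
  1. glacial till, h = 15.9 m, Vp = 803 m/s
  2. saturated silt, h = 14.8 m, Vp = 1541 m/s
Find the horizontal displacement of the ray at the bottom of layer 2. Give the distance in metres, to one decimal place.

p = sin θ₁/V₁ = sin 18.2°/803 = 3.8896e-04 s/m is conserved through the stack.
Layer 1: θ = 18.20°; offset = 15.9·tan 18.20° = 5.228 m.
Layer 2: sin θ = p·1541 = 0.5994 → θ = 36.83°; offset = 14.8·tan 36.83° = 11.082 m.
Total horizontal offset = 16.310 m.

16.3 m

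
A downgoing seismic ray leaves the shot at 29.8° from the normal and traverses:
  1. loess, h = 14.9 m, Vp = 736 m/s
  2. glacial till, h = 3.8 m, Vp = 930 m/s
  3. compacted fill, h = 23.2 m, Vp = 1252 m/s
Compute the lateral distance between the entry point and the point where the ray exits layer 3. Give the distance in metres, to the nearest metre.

48 m

Apply Snell's law at each interface; in layer i the horizontal offset is hᵢ·tan θᵢ.
Layer 1: θ = 29.80°; offset = 14.9·tan 29.80° = 8.533 m.
Layer 2: sin θ = 930·sin 29.8°/736 = 0.6280, θ = 38.90°; offset = 3.8·tan 38.90° = 3.066 m.
Layer 3: sin θ = 1252·sin 29.8°/736 = 0.8454, θ = 57.71°; offset = 23.2·tan 57.71° = 36.719 m.
Summing the layer offsets gives 48.319 m.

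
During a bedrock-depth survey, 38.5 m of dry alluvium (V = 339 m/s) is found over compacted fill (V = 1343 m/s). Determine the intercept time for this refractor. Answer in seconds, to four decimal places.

0.2198 s

tᵢ = 2h·√(V₂²−V₁²)/(V₁V₂).
√(V₂²−V₁²) = √(1343²−339²) = 1299.5 m/s.
tᵢ = 2·38.5·1299.5/(339·1343) = 0.21978 s.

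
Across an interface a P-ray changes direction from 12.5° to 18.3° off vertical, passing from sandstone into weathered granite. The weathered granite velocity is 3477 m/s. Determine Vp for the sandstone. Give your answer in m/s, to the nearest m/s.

2397 m/s

Snell's law: sin 12.5°/V₁ = sin 18.3°/V₂.
V₁ = V₂·sin 12.5°/sin 18.3° = 3477 × 0.6893 = 2396.75 m/s.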